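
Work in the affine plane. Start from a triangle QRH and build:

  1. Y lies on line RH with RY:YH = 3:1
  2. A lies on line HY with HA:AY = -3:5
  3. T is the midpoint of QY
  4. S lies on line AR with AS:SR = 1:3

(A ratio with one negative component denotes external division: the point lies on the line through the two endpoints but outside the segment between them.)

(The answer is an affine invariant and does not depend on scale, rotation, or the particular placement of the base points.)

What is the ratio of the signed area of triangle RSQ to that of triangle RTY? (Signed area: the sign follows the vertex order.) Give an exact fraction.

Work in coordinates with Q = (0, 0), R = (1, 0), H = (0, 1).
1. Y lies on line RH with RY:YH = 3:1 ⇒ Y = (1/4, 3/4)
2. A lies on line HY with HA:AY = -3:5 ⇒ A = (-3/8, 11/8)
3. T is the midpoint of QY ⇒ T = (1/8, 3/8)
4. S lies on line AR with AS:SR = 1:3 ⇒ S = (-1/32, 33/32)
2·[RSQ] = 33/32, 2·[RTY] = -3/8
[RSQ]:[RTY] = 33/32:-3/8 = -11/4

[RSQ]:[RTY] = -11/4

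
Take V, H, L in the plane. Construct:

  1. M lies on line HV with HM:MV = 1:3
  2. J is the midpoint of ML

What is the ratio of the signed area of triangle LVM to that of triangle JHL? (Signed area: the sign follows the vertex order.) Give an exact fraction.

[LVM]:[JHL] = 6

Assign V = (0, 0), H = (1, 0), L = (0, 1) — the answer is frame-independent, so this choice is without loss of generality.
1. M lies on line HV with HM:MV = 1:3 ⇒ M = (3/4, 0)
2. J is the midpoint of ML ⇒ J = (3/8, 1/2)
2·[LVM] = 3/4, 2·[JHL] = 1/8
[LVM]:[JHL] = 3/4:1/8 = 6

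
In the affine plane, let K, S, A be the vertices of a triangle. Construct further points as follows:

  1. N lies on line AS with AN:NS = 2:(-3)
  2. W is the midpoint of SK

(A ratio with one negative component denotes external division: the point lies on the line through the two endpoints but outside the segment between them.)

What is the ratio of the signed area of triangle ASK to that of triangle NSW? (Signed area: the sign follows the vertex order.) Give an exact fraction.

Set K = (0, 0), S = (1, 0), A = (0, 1); any affine frame gives the same invariant.
1. N lies on line AS with AN:NS = 2:(-3) ⇒ N = (-2, 3)
2. W is the midpoint of SK ⇒ W = (1/2, 0)
2·[ASK] = -1, 2·[NSW] = -3/2
[ASK]:[NSW] = -1:-3/2 = 2/3

[ASK]:[NSW] = 2/3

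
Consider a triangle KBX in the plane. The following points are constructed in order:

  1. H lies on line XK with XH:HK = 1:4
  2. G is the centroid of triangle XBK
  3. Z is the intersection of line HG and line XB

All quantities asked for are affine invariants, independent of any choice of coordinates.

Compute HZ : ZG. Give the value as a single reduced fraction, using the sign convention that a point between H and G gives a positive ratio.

Work in coordinates with K = (0, 0), B = (1, 0), X = (0, 1).
1. H lies on line XK with XH:HK = 1:4 ⇒ H = (0, 4/5)
2. G is the centroid of triangle XBK ⇒ G = (1/3, 1/3)
3. Z is the intersection of line HG and line XB ⇒ Z = (-1/2, 3/2)
Z = H + t·(G−H) with t = -3/2, so HZ:ZG = t:(1−t) = -3/2:5/2

HZ:ZG = -3/5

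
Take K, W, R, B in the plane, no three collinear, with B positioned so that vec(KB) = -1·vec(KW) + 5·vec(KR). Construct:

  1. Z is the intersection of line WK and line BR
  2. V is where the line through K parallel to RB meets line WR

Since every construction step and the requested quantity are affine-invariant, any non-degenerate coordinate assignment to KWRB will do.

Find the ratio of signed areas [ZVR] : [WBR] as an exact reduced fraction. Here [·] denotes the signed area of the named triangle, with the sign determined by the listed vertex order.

[ZVR]:[WBR] = -1/12

Set K = (0, 0), W = (1, 0), R = (0, 1), B = (-1, 5); any affine frame gives the same invariant.
1. Z is the intersection of line WK and line BR ⇒ Z = (1/4, 0)
2. V is where the line through K parallel to RB meets line WR ⇒ V = (-1/3, 4/3)
2·[ZVR] = -1/4, 2·[WBR] = 3
[ZVR]:[WBR] = -1/4:3 = -1/12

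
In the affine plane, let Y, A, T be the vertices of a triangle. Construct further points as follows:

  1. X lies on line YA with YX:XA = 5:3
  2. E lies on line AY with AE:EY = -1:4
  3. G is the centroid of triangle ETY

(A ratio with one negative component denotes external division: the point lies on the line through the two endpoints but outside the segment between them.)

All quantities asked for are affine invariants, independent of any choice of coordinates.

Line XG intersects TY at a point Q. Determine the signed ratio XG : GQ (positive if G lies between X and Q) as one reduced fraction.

Assign Y = (0, 0), A = (1, 0), T = (0, 1) — the answer is frame-independent, so this choice is without loss of generality.
1. X lies on line YA with YX:XA = 5:3 ⇒ X = (5/8, 0)
2. E lies on line AY with AE:EY = -1:4 ⇒ E = (4/3, 0)
3. G is the centroid of triangle ETY ⇒ G = (4/9, 1/3)
line XG meets TY at Q = (0, 15/13)
G = X + t·(Q−X) with t = 13/45, so XG:GQ = 13/45:32/45

XG:GQ = 13/32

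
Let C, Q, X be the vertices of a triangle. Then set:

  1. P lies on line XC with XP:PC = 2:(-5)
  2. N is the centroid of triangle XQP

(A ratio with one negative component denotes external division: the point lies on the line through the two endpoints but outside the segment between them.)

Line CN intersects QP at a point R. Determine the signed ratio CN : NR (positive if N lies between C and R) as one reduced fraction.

Choose coordinates C = (0, 0), Q = (1, 0), X = (0, 1).
1. P lies on line XC with XP:PC = 2:(-5) ⇒ P = (0, 5/3)
2. N is the centroid of triangle XQP ⇒ N = (1/3, 8/9)
line CN meets QP at R = (5/13, 40/39)
N = C + t·(R−C) with t = 13/15, so CN:NR = 13/15:2/15

CN:NR = 13/2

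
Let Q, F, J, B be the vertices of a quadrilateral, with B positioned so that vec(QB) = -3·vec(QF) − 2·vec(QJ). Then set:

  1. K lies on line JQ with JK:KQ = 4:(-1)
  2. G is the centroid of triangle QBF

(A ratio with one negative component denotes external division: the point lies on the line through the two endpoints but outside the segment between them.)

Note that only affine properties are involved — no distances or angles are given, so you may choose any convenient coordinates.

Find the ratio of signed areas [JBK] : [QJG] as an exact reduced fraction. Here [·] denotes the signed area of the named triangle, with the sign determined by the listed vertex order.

[JBK]:[QJG] = 6

Assign Q = (0, 0), F = (1, 0), J = (0, 1), B = (-3, -2) — the answer is frame-independent, so this choice is without loss of generality.
1. K lies on line JQ with JK:KQ = 4:(-1) ⇒ K = (0, -1/3)
2. G is the centroid of triangle QBF ⇒ G = (-2/3, -2/3)
2·[JBK] = 4, 2·[QJG] = 2/3
[JBK]:[QJG] = 4:2/3 = 6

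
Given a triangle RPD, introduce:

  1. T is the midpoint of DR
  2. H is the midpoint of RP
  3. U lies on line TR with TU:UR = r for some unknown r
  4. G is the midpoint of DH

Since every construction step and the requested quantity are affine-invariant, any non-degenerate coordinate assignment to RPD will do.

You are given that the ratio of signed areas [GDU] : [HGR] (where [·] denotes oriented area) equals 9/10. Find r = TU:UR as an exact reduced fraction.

r = 4

Choose coordinates R = (0, 0), P = (1, 0), D = (0, 1).
1. T is the midpoint of DR ⇒ T = (0, 1/2)
2. H is the midpoint of RP ⇒ H = (1/2, 0)
3. With TU:UR = r, write λ = r/(r+1) so U = T + λ·(R−T); U is affine-linear in λ
4. G is the midpoint of DH ⇒ G = (1/4, 1/2)
Every point depending on U is an affine combination of U and λ-independent points, so each such coordinate is linear in λ; the λ² term in each signed area is a multiple of (R−T)×(R−T) = 0, so 2·[GDU] and 2·[HGR] are each linear in λ. Evaluating at λ=0 and λ=1:
  2·[GDU] = 1/8·λ + 1/8,   2·[HGR] = 1/4
So [GDU]:[HGR] = (1/8·λ + 1/8) / (1/4). Setting this equal to 9/10:
  1/8·λ + 1/8 = 9/10·(1/4)  ⇒  λ = 4/5
Then r = λ/(1−λ) = (4/5)/(1/5) = 4. Check: with r = 4, U = (0, 1/10) and [GDU]:[HGR] = 9/10 as required.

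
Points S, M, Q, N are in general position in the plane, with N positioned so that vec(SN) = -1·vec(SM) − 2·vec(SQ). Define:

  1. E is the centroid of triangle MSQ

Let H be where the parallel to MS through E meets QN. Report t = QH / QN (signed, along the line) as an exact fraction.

t = 2/9

Work in coordinates with S = (0, 0), M = (1, 0), Q = (0, 1), N = (-1, -2).
1. E is the centroid of triangle MSQ ⇒ E = (1/3, 1/3)
through E parallel to MS: direction (-1, 0); meets QN at H = (-2/9, 1/3)
H = Q + t·(N−Q) with t = 2/9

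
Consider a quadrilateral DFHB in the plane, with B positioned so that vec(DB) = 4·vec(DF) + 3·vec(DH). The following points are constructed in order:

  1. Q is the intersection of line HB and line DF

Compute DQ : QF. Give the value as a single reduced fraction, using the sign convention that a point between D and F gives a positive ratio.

DQ:QF = -2/3

Assign D = (0, 0), F = (1, 0), H = (0, 1), B = (4, 3) — the answer is frame-independent, so this choice is without loss of generality.
1. Q is the intersection of line HB and line DF ⇒ Q = (-2, 0)
Q = D + t·(F−D) with t = -2, so DQ:QF = t:(1−t) = -2:3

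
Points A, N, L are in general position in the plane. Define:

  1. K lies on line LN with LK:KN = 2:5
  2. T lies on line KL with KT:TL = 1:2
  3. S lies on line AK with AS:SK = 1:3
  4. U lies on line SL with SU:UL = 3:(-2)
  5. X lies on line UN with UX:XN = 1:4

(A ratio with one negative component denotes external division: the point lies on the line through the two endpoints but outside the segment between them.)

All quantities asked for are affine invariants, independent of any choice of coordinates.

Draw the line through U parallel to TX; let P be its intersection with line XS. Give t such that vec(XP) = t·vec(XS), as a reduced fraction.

t = 34/31

Work in coordinates with A = (0, 0), N = (1, 0), L = (0, 1).
1. K lies on line LN with LK:KN = 2:5 ⇒ K = (2/7, 5/7)
2. T lies on line KL with KT:TL = 1:2 ⇒ T = (4/21, 17/21)
3. S lies on line AK with AS:SK = 1:3 ⇒ S = (1/14, 5/28)
4. U lies on line SL with SU:UL = 3:(-2) ⇒ U = (-1/7, 37/14)
5. X lies on line UN with UX:XN = 1:4 ⇒ X = (3/35, 74/35)
through U parallel to TX: direction (-11/105, 137/105); meets XS at P = (76/1085, -19/2170)
P = X + t·(S−X) with t = 34/31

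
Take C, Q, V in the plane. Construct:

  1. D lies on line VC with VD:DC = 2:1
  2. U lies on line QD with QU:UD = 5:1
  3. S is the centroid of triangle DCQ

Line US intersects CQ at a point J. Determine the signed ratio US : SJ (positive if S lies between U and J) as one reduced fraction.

US:SJ = 3/2

Work in coordinates with C = (0, 0), Q = (1, 0), V = (0, 1).
1. D lies on line VC with VD:DC = 2:1 ⇒ D = (0, 1/3)
2. U lies on line QD with QU:UD = 5:1 ⇒ U = (1/6, 5/18)
3. S is the centroid of triangle DCQ ⇒ S = (1/3, 1/9)
line US meets CQ at J = (4/9, 0)
S = U + t·(J−U) with t = 3/5, so US:SJ = 3/5:2/5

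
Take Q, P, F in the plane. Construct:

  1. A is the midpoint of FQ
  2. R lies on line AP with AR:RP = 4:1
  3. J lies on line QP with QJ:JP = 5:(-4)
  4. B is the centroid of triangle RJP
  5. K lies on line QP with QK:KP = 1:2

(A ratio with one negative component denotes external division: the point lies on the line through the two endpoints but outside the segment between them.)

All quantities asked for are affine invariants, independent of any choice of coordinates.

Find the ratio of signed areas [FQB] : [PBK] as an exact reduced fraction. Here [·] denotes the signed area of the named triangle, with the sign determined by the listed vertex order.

Work in coordinates with Q = (0, 0), P = (1, 0), F = (0, 1).
1. A is the midpoint of FQ ⇒ A = (0, 1/2)
2. R lies on line AP with AR:RP = 4:1 ⇒ R = (4/5, 1/10)
3. J lies on line QP with QJ:JP = 5:(-4) ⇒ J = (5, 0)
4. B is the centroid of triangle RJP ⇒ B = (34/15, 1/30)
5. K lies on line QP with QK:KP = 1:2 ⇒ K = (1/3, 0)
2·[FQB] = 34/15, 2·[PBK] = 1/45
[FQB]:[PBK] = 34/15:1/45 = 102

[FQB]:[PBK] = 102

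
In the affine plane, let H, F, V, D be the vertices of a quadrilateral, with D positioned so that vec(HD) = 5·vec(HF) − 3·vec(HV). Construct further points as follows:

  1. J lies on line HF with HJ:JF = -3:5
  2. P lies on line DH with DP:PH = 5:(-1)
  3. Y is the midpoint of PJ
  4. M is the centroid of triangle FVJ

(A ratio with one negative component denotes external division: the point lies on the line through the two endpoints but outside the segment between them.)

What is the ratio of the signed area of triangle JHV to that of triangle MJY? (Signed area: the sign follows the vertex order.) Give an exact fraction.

Assign H = (0, 0), F = (1, 0), V = (0, 1), D = (5, -3) — the answer is frame-independent, so this choice is without loss of generality.
1. J lies on line HF with HJ:JF = -3:5 ⇒ J = (-3/2, 0)
2. P lies on line DH with DP:PH = 5:(-1) ⇒ P = (-5/4, 3/4)
3. Y is the midpoint of PJ ⇒ Y = (-11/8, 3/8)
4. M is the centroid of triangle FVJ ⇒ M = (-1/6, 1/3)
2·[JHV] = 3/2, 2·[MJY] = -11/24
[JHV]:[MJY] = 3/2:-11/24 = -36/11

[JHV]:[MJY] = -36/11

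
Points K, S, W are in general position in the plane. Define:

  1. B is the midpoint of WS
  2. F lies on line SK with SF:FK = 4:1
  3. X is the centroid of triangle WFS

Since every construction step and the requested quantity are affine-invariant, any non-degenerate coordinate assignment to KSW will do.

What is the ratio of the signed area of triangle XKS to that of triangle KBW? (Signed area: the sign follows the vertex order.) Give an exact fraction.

[XKS]:[KBW] = 2/3

Work in coordinates with K = (0, 0), S = (1, 0), W = (0, 1).
1. B is the midpoint of WS ⇒ B = (1/2, 1/2)
2. F lies on line SK with SF:FK = 4:1 ⇒ F = (1/5, 0)
3. X is the centroid of triangle WFS ⇒ X = (2/5, 1/3)
2·[XKS] = 1/3, 2·[KBW] = 1/2
[XKS]:[KBW] = 1/3:1/2 = 2/3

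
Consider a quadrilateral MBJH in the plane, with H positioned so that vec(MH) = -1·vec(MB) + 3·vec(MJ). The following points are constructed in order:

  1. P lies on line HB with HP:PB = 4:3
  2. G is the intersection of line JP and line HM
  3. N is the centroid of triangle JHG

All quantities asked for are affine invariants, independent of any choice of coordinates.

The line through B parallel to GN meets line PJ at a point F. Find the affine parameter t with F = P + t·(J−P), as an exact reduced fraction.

Work in coordinates with M = (0, 0), B = (1, 0), J = (0, 1), H = (-1, 3).
1. P lies on line HB with HP:PB = 4:3 ⇒ P = (1/7, 9/7)
2. G is the intersection of line JP and line HM ⇒ G = (-1/5, 3/5)
3. N is the centroid of triangle JHG ⇒ N = (-2/5, 23/15)
through B parallel to GN: direction (-1/5, 14/15); meets PJ at F = (11/20, 21/10)
F = P + t·(J−P) with t = -57/20

t = -57/20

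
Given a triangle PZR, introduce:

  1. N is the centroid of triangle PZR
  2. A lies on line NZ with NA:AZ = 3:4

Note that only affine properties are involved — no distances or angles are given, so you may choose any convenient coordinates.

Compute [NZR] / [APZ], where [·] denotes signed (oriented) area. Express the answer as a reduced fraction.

Choose coordinates P = (0, 0), Z = (1, 0), R = (0, 1).
1. N is the centroid of triangle PZR ⇒ N = (1/3, 1/3)
2. A lies on line NZ with NA:AZ = 3:4 ⇒ A = (13/21, 4/21)
2·[NZR] = 1/3, 2·[APZ] = 4/21
[NZR]:[APZ] = 1/3:4/21 = 7/4

[NZR]:[APZ] = 7/4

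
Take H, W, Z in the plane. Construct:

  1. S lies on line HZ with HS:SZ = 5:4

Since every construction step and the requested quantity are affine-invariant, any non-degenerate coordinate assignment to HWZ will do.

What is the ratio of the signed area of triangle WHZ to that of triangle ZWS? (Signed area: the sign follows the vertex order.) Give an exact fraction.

Set H = (0, 0), W = (1, 0), Z = (0, 1); any affine frame gives the same invariant.
1. S lies on line HZ with HS:SZ = 5:4 ⇒ S = (0, 5/9)
2·[WHZ] = -1, 2·[ZWS] = -4/9
[WHZ]:[ZWS] = -1:-4/9 = 9/4

[WHZ]:[ZWS] = 9/4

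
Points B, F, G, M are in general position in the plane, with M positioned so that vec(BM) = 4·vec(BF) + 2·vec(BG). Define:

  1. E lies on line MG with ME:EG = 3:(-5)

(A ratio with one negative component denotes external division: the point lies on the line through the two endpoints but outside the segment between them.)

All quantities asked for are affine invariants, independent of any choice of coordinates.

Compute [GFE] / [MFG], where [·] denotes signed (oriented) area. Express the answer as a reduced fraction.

Assign B = (0, 0), F = (1, 0), G = (0, 1), M = (4, 2) — the answer is frame-independent, so this choice is without loss of generality.
1. E lies on line MG with ME:EG = 3:(-5) ⇒ E = (10, 7/2)
2·[GFE] = 25/2, 2·[MFG] = -5
[GFE]:[MFG] = 25/2:-5 = -5/2

[GFE]:[MFG] = -5/2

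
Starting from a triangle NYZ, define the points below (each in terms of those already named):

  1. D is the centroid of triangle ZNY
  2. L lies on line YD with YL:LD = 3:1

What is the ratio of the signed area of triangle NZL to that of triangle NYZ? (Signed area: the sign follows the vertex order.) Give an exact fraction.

[NZL]:[NYZ] = -1/2

Choose coordinates N = (0, 0), Y = (1, 0), Z = (0, 1).
1. D is the centroid of triangle ZNY ⇒ D = (1/3, 1/3)
2. L lies on line YD with YL:LD = 3:1 ⇒ L = (1/2, 1/4)
2·[NZL] = -1/2, 2·[NYZ] = 1
[NZL]:[NYZ] = -1/2:1 = -1/2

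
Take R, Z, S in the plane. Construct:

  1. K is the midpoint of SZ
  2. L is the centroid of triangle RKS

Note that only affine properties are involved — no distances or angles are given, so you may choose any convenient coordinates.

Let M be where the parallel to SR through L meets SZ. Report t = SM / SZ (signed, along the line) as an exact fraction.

Assign R = (0, 0), Z = (1, 0), S = (0, 1) — the answer is frame-independent, so this choice is without loss of generality.
1. K is the midpoint of SZ ⇒ K = (1/2, 1/2)
2. L is the centroid of triangle RKS ⇒ L = (1/6, 1/2)
through L parallel to SR: direction (0, -1); meets SZ at M = (1/6, 5/6)
M = S + t·(Z−S) with t = 1/6

t = 1/6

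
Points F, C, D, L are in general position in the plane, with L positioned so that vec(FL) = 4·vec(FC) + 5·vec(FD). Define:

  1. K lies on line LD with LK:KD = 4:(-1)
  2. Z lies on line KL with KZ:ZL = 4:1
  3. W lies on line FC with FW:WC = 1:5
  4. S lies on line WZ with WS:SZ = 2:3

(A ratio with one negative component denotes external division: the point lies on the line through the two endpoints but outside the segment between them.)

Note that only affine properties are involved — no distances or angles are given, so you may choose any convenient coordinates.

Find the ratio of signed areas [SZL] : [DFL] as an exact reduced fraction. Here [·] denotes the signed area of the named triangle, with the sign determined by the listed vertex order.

Work in coordinates with F = (0, 0), C = (1, 0), D = (0, 1), L = (4, 5).
1. K lies on line LD with LK:KD = 4:(-1) ⇒ K = (-4/3, -1/3)
2. Z lies on line KL with KZ:ZL = 4:1 ⇒ Z = (44/15, 59/15)
3. W lies on line FC with FW:WC = 1:5 ⇒ W = (1/6, 0)
4. S lies on line WZ with WS:SZ = 2:3 ⇒ S = (191/150, 118/75)
2·[SZL] = -56/75, 2·[DFL] = 4
[SZL]:[DFL] = -56/75:4 = -14/75

[SZL]:[DFL] = -14/75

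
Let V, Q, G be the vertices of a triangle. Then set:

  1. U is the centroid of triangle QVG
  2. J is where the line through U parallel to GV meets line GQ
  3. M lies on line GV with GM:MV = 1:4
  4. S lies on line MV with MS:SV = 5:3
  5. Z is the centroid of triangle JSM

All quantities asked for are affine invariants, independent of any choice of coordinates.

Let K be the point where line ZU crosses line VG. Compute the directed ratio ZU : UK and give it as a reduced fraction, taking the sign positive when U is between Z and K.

ZU:UK = -2/3

Work in coordinates with V = (0, 0), Q = (1, 0), G = (0, 1).
1. U is the centroid of triangle QVG ⇒ U = (1/3, 1/3)
2. J is where the line through U parallel to GV meets line GQ ⇒ J = (1/3, 2/3)
3. M lies on line GV with GM:MV = 1:4 ⇒ M = (0, 4/5)
4. S lies on line MV with MS:SV = 5:3 ⇒ S = (0, 3/10)
5. Z is the centroid of triangle JSM ⇒ Z = (1/9, 53/90)
line ZU meets VG at K = (0, 43/60)
U = Z + t·(K−Z) with t = -2, so ZU:UK = -2:3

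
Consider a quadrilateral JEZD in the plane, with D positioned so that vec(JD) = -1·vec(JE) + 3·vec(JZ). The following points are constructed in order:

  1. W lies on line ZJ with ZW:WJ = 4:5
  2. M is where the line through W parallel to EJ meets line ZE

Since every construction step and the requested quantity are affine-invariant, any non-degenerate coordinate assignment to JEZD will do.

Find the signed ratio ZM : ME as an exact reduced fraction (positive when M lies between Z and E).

ZM:ME = 4/5

Choose coordinates J = (0, 0), E = (1, 0), Z = (0, 1), D = (-1, 3).
1. W lies on line ZJ with ZW:WJ = 4:5 ⇒ W = (0, 5/9)
2. M is where the line through W parallel to EJ meets line ZE ⇒ M = (4/9, 5/9)
M = Z + t·(E−Z) with t = 4/9, so ZM:ME = t:(1−t) = 4/9:5/9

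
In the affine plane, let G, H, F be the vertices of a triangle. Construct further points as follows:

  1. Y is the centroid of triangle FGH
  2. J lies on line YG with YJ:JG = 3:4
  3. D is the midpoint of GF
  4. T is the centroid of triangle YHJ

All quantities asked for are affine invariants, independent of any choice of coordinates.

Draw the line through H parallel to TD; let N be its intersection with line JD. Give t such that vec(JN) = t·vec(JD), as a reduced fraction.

t = 7/4

Choose coordinates G = (0, 0), H = (1, 0), F = (0, 1).
1. Y is the centroid of triangle FGH ⇒ Y = (1/3, 1/3)
2. J lies on line YG with YJ:JG = 3:4 ⇒ J = (4/21, 4/21)
3. D is the midpoint of GF ⇒ D = (0, 1/2)
4. T is the centroid of triangle YHJ ⇒ T = (32/63, 11/63)
through H parallel to TD: direction (-32/63, 41/126); meets JD at N = (-1/7, 41/56)
N = J + t·(D−J) with t = 7/4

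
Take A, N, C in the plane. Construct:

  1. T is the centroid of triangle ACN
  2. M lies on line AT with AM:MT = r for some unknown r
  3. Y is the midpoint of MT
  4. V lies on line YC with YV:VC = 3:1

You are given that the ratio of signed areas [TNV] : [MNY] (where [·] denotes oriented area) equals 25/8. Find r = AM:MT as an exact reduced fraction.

Set A = (0, 0), N = (1, 0), C = (0, 1); any affine frame gives the same invariant.
1. T is the centroid of triangle ACN ⇒ T = (1/3, 1/3)
2. With AM:MT = r, write λ = r/(r+1) so M = A + λ·(T−A); M is affine-linear in λ
3. Y is the midpoint of MT ⇒ Y is an affine combination of earlier points and hence also affine-linear in λ
4. V lies on line YC with YV:VC = 3:1 ⇒ V is an affine combination of earlier points and hence also affine-linear in λ
Every point depending on M is an affine combination of M and λ-independent points, so each such coordinate is linear in λ; the λ² term in each signed area is a multiple of (T−A)×(T−A) = 0, so 2·[TNV] and 2·[MNY] are each linear in λ. Evaluating at λ=0 and λ=1:
  2·[TNV] = 1/24·λ + 5/24,   2·[MNY] = -1/6·λ + 1/6
So [TNV]:[MNY] = (1/24·λ + 5/24) / (-1/6·λ + 1/6). Setting this equal to 25/8:
  1/24·λ + 5/24 = 25/8·(-1/6·λ + 1/6)  ⇒  λ = 5/9
Then r = λ/(1−λ) = (5/9)/(4/9) = 5/4. Check: with r = 5/4, M = (5/27, 5/27) and [TNV]:[MNY] = 25/8 as required.

r = 5/4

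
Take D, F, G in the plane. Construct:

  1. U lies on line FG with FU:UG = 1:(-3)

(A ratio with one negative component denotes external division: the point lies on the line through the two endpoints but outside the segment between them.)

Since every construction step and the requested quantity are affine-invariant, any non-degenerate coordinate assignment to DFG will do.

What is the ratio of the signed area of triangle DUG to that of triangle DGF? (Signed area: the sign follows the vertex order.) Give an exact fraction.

[DUG]:[DGF] = -3/2

Work in coordinates with D = (0, 0), F = (1, 0), G = (0, 1).
1. U lies on line FG with FU:UG = 1:(-3) ⇒ U = (3/2, -1/2)
2·[DUG] = 3/2, 2·[DGF] = -1
[DUG]:[DGF] = 3/2:-1 = -3/2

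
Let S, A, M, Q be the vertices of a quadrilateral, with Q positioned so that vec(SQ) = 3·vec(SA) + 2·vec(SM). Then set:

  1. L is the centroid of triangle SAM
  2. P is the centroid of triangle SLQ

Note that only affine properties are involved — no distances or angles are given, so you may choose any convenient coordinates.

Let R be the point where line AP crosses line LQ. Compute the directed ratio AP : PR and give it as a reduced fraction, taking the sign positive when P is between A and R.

Choose coordinates S = (0, 0), A = (1, 0), M = (0, 1), Q = (3, 2).
1. L is the centroid of triangle SAM ⇒ L = (1/3, 1/3)
2. P is the centroid of triangle SLQ ⇒ P = (10/9, 7/9)
line AP meets LQ at R = (19/17, 14/17)
P = A + t·(R−A) with t = 17/18, so AP:PR = 17/18:1/18

AP:PR = 17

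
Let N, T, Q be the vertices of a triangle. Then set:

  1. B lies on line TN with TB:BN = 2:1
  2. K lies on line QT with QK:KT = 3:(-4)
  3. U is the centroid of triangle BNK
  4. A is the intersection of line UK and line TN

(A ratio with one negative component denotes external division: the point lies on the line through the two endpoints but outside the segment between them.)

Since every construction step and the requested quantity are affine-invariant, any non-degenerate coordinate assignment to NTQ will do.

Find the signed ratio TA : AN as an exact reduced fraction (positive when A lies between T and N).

TA:AN = 5

Assign N = (0, 0), T = (1, 0), Q = (0, 1) — the answer is frame-independent, so this choice is without loss of generality.
1. B lies on line TN with TB:BN = 2:1 ⇒ B = (1/3, 0)
2. K lies on line QT with QK:KT = 3:(-4) ⇒ K = (-3, 4)
3. U is the centroid of triangle BNK ⇒ U = (-8/9, 4/3)
4. A is the intersection of line UK and line TN ⇒ A = (1/6, 0)
A = T + t·(N−T) with t = 5/6, so TA:AN = t:(1−t) = 5/6:1/6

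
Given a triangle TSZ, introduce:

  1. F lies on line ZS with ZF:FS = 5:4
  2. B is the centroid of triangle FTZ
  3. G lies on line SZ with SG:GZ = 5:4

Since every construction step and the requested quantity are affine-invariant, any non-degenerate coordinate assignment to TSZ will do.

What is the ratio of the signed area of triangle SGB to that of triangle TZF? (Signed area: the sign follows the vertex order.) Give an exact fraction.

[SGB]:[TZF] = -1/3

Choose coordinates T = (0, 0), S = (1, 0), Z = (0, 1).
1. F lies on line ZS with ZF:FS = 5:4 ⇒ F = (5/9, 4/9)
2. B is the centroid of triangle FTZ ⇒ B = (5/27, 13/27)
3. G lies on line SZ with SG:GZ = 5:4 ⇒ G = (4/9, 5/9)
2·[SGB] = 5/27, 2·[TZF] = -5/9
[SGB]:[TZF] = 5/27:-5/9 = -1/3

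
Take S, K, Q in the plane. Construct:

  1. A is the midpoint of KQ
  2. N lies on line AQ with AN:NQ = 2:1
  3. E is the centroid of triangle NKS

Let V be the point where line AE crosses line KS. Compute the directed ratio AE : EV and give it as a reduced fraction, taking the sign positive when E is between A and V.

AE:EV = 4/5

Choose coordinates S = (0, 0), K = (1, 0), Q = (0, 1).
1. A is the midpoint of KQ ⇒ A = (1/2, 1/2)
2. N lies on line AQ with AN:NQ = 2:1 ⇒ N = (1/6, 5/6)
3. E is the centroid of triangle NKS ⇒ E = (7/18, 5/18)
line AE meets KS at V = (1/4, 0)
E = A + t·(V−A) with t = 4/9, so AE:EV = 4/9:5/9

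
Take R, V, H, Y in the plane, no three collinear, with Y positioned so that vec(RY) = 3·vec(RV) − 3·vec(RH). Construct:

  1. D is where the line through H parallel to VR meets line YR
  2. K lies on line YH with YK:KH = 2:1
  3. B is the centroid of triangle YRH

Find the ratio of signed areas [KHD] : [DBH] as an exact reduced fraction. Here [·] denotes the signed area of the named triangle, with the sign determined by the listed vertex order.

[KHD]:[DBH] = 4/5

Work in coordinates with R = (0, 0), V = (1, 0), H = (0, 1), Y = (3, -3).
1. D is where the line through H parallel to VR meets line YR ⇒ D = (-1, 1)
2. K lies on line YH with YK:KH = 2:1 ⇒ K = (1, -1/3)
3. B is the centroid of triangle YRH ⇒ B = (1, -2/3)
2·[KHD] = 4/3, 2·[DBH] = 5/3
[KHD]:[DBH] = 4/3:5/3 = 4/5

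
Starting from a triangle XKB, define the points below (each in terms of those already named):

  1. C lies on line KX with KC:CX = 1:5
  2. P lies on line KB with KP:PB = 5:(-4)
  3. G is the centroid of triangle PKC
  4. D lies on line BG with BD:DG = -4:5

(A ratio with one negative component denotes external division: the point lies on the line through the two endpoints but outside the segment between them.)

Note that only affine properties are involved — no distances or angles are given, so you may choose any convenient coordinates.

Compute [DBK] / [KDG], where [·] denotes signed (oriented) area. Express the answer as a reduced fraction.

[DBK]:[KDG] = 4/5

Choose coordinates X = (0, 0), K = (1, 0), B = (0, 1).
1. C lies on line KX with KC:CX = 1:5 ⇒ C = (5/6, 0)
2. P lies on line KB with KP:PB = 5:(-4) ⇒ P = (-4, 5)
3. G is the centroid of triangle PKC ⇒ G = (-13/18, 5/3)
4. D lies on line BG with BD:DG = -4:5 ⇒ D = (26/9, -5/3)
2·[DBK] = 2/9, 2·[KDG] = 5/18
[DBK]:[KDG] = 2/9:5/18 = 4/5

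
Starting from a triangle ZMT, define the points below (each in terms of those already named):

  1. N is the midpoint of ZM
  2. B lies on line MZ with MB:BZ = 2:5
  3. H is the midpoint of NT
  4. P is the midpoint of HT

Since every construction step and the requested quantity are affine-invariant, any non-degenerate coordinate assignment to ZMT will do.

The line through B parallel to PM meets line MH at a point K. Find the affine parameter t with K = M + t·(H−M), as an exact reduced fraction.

Assign Z = (0, 0), M = (1, 0), T = (0, 1) — the answer is frame-independent, so this choice is without loss of generality.
1. N is the midpoint of ZM ⇒ N = (1/2, 0)
2. B lies on line MZ with MB:BZ = 2:5 ⇒ B = (5/7, 0)
3. H is the midpoint of NT ⇒ H = (1/4, 1/2)
4. P is the midpoint of HT ⇒ P = (1/8, 3/4)
through B parallel to PM: direction (7/8, -3/4); meets MH at K = (-2/7, 6/7)
K = M + t·(H−M) with t = 12/7

t = 12/7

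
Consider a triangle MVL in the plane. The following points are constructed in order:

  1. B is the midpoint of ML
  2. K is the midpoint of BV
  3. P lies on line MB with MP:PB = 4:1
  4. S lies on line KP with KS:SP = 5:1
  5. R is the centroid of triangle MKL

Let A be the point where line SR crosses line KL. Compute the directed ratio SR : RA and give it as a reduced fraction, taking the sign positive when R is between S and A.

SR:RA = 1/2

Set M = (0, 0), V = (1, 0), L = (0, 1); any affine frame gives the same invariant.
1. B is the midpoint of ML ⇒ B = (0, 1/2)
2. K is the midpoint of BV ⇒ K = (1/2, 1/4)
3. P lies on line MB with MP:PB = 4:1 ⇒ P = (0, 2/5)
4. S lies on line KP with KS:SP = 5:1 ⇒ S = (1/12, 3/8)
5. R is the centroid of triangle MKL ⇒ R = (1/6, 5/12)
line SR meets KL at A = (1/3, 1/2)
R = S + t·(A−S) with t = 1/3, so SR:RA = 1/3:2/3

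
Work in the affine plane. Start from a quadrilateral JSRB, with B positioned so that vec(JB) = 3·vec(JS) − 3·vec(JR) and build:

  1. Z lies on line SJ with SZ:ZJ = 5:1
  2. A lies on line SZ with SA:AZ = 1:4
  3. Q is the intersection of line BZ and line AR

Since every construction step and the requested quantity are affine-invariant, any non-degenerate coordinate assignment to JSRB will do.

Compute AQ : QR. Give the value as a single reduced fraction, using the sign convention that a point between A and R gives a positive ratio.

Set J = (0, 0), S = (1, 0), R = (0, 1), B = (3, -3); any affine frame gives the same invariant.
1. Z lies on line SJ with SZ:ZJ = 5:1 ⇒ Z = (1/6, 0)
2. A lies on line SZ with SA:AZ = 1:4 ⇒ A = (5/6, 0)
3. Q is the intersection of line BZ and line AR ⇒ Q = (35/6, -6)
Q = A + t·(R−A) with t = -6, so AQ:QR = t:(1−t) = -6:7

AQ:QR = -6/7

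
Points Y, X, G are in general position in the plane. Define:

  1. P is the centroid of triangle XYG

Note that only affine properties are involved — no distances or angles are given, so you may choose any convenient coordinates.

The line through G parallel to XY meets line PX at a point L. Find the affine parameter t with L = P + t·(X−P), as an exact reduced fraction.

t = -2

Set Y = (0, 0), X = (1, 0), G = (0, 1); any affine frame gives the same invariant.
1. P is the centroid of triangle XYG ⇒ P = (1/3, 1/3)
through G parallel to XY: direction (-1, 0); meets PX at L = (-1, 1)
L = P + t·(X−P) with t = -2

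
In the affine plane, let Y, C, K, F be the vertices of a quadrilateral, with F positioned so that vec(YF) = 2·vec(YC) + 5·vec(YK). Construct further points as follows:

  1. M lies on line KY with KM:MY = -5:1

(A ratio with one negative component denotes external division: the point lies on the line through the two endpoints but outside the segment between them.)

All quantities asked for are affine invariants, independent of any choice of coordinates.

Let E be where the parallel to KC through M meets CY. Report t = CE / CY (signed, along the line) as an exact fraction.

t = 5/4

Choose coordinates Y = (0, 0), C = (1, 0), K = (0, 1), F = (2, 5).
1. M lies on line KY with KM:MY = -5:1 ⇒ M = (0, -1/4)
through M parallel to KC: direction (1, -1); meets CY at E = (-1/4, 0)
E = C + t·(Y−C) with t = 5/4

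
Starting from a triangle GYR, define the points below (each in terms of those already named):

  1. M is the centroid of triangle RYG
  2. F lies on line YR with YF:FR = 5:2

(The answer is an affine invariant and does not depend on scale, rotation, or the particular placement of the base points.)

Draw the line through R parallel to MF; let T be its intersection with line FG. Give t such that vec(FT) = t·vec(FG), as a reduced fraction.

t = 2/3

Work in coordinates with G = (0, 0), Y = (1, 0), R = (0, 1).
1. M is the centroid of triangle RYG ⇒ M = (1/3, 1/3)
2. F lies on line YR with YF:FR = 5:2 ⇒ F = (2/7, 5/7)
through R parallel to MF: direction (-1/21, 8/21); meets FG at T = (2/21, 5/21)
T = F + t·(G−F) with t = 2/3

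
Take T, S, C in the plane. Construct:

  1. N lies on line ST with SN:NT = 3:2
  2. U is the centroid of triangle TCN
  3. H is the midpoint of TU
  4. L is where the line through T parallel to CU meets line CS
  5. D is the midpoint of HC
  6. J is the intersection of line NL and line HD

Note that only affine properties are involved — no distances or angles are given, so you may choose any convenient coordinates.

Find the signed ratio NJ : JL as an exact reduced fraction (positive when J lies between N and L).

NJ:JL = 32/23

Assign T = (0, 0), S = (1, 0), C = (0, 1) — the answer is frame-independent, so this choice is without loss of generality.
1. N lies on line ST with SN:NT = 3:2 ⇒ N = (2/5, 0)
2. U is the centroid of triangle TCN ⇒ U = (2/15, 1/3)
3. H is the midpoint of TU ⇒ H = (1/15, 1/6)
4. L is where the line through T parallel to CU meets line CS ⇒ L = (-1/4, 5/4)
5. D is the midpoint of HC ⇒ D = (1/30, 7/12)
6. J is the intersection of line NL and line HD ⇒ J = (6/275, 8/11)
J = N + t·(L−N) with t = 32/55, so NJ:JL = t:(1−t) = 32/55:23/55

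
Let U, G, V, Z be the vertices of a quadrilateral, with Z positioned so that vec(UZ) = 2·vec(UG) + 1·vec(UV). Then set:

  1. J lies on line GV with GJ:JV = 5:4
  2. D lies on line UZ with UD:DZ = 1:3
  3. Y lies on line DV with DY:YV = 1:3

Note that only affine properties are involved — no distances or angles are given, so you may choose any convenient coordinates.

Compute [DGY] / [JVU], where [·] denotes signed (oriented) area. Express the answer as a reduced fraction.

[DGY]:[JVU] = 9/64

Choose coordinates U = (0, 0), G = (1, 0), V = (0, 1), Z = (2, 1).
1. J lies on line GV with GJ:JV = 5:4 ⇒ J = (4/9, 5/9)
2. D lies on line UZ with UD:DZ = 1:3 ⇒ D = (1/2, 1/4)
3. Y lies on line DV with DY:YV = 1:3 ⇒ Y = (3/8, 7/16)
2·[DGY] = 1/16, 2·[JVU] = 4/9
[DGY]:[JVU] = 1/16:4/9 = 9/64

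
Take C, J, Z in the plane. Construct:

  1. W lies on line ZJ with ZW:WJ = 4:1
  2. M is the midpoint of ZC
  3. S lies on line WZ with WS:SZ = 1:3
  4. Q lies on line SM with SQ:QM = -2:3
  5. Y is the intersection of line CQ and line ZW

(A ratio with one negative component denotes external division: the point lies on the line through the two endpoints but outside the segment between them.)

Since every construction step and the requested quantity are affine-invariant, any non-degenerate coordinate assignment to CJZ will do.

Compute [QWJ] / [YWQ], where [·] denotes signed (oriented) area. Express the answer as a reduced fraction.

[QWJ]:[YWQ] = -2

Assign C = (0, 0), J = (1, 0), Z = (0, 1) — the answer is frame-independent, so this choice is without loss of generality.
1. W lies on line ZJ with ZW:WJ = 4:1 ⇒ W = (4/5, 1/5)
2. M is the midpoint of ZC ⇒ M = (0, 1/2)
3. S lies on line WZ with WS:SZ = 1:3 ⇒ S = (3/5, 2/5)
4. Q lies on line SM with SQ:QM = -2:3 ⇒ Q = (9/5, 1/5)
5. Y is the intersection of line CQ and line ZW ⇒ Y = (9/10, 1/10)
2·[QWJ] = 1/5, 2·[YWQ] = -1/10
[QWJ]:[YWQ] = 1/5:-1/10 = -2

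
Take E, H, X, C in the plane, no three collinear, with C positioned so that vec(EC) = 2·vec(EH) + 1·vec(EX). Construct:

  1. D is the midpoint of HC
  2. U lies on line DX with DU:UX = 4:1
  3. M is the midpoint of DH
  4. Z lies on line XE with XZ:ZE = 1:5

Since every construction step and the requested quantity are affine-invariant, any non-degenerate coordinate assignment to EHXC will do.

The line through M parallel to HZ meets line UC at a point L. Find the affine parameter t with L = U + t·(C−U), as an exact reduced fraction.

Choose coordinates E = (0, 0), H = (1, 0), X = (0, 1), C = (2, 1).
1. D is the midpoint of HC ⇒ D = (3/2, 1/2)
2. U lies on line DX with DU:UX = 4:1 ⇒ U = (3/10, 9/10)
3. M is the midpoint of DH ⇒ M = (5/4, 1/4)
4. Z lies on line XE with XZ:ZE = 1:5 ⇒ Z = (0, 5/6)
through M parallel to HZ: direction (-1, 5/6); meets UC at L = (167/364, 331/364)
L = U + t·(C−U) with t = 17/182

t = 17/182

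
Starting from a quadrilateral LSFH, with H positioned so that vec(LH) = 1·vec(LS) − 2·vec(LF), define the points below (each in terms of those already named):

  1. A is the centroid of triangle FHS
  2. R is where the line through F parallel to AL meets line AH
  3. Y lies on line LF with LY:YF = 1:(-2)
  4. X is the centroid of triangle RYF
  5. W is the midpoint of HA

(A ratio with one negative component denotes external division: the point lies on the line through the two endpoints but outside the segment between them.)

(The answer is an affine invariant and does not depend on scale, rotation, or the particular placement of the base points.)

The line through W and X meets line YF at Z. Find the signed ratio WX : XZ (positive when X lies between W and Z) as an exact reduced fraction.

Assign L = (0, 0), S = (1, 0), F = (0, 1), H = (1, -2) — the answer is frame-independent, so this choice is without loss of generality.
1. A is the centroid of triangle FHS ⇒ A = (2/3, -1/3)
2. R is where the line through F parallel to AL meets line AH ⇒ R = (4/9, 7/9)
3. Y lies on line LF with LY:YF = 1:(-2) ⇒ Y = (0, -1)
4. X is the centroid of triangle RYF ⇒ X = (4/27, 7/27)
5. W is the midpoint of HA ⇒ W = (5/6, -7/6)
line WX meets YF at Z = (0, 21/37)
X = W + t·(Z−W) with t = 37/45, so WX:XZ = 37/45:8/45

WX:XZ = 37/8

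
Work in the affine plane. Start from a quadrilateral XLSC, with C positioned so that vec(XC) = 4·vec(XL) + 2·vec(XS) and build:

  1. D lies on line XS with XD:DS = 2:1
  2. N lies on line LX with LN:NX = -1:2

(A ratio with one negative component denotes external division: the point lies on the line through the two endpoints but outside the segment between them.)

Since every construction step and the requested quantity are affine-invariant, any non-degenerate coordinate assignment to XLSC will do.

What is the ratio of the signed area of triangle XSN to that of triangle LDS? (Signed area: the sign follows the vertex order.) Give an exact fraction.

Set X = (0, 0), L = (1, 0), S = (0, 1), C = (4, 2); any affine frame gives the same invariant.
1. D lies on line XS with XD:DS = 2:1 ⇒ D = (0, 2/3)
2. N lies on line LX with LN:NX = -1:2 ⇒ N = (2, 0)
2·[XSN] = -2, 2·[LDS] = -1/3
[XSN]:[LDS] = -2:-1/3 = 6

[XSN]:[LDS] = 6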